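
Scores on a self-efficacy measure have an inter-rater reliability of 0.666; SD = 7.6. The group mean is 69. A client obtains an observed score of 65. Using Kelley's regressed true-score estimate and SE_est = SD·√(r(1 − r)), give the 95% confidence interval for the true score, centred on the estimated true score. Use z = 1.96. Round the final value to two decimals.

Estimated true score = 0.6660·65 + (1 − 0.6660)·69 ≃ 66.3360
SE_est = SD · √(r(1 − r)) = 7.6000 · √0.2224 ≃ 7.6000 · 0.4716 ≃ 3.5845
95% CI: 66.3360 ± 7.0255 ≃ (59.3105, 73.3615)

[59.31, 73.36]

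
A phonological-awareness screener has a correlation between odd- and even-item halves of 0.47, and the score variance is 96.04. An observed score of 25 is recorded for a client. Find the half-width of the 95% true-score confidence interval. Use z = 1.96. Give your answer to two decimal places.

11.53

σ = 96.04^(1/2) = 9.800
Spearman-Brown: r = 2(0.47) / (1 + 0.47) = 0.940 / 1.470 ≃ 0.639
The standard error of measurement is 9.800×√(1 − 0.639) ≃ 9.800×0.600 ≃ 5.884.
Half-width = 1.96×5.884 ≃ 11.534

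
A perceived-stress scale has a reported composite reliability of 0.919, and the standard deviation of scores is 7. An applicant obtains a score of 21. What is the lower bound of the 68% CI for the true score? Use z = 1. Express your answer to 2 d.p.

19.01

The standard error of measurement is 7.00000·√(1 − 0.91900) ≈ 7.00000·0.28460 ≈ 1.99223.
Half-width = 1·1.99223 ≈ 1.99223
Lower limit = 21 − 1.99223 ≈ 19.00777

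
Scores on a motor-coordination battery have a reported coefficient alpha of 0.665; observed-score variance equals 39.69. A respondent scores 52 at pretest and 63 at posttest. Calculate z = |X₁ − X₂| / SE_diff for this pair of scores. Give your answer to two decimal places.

2.13

SD = √39.69 = 6.300
The standard error of measurement is 6.300*√(1 − 0.665) ≈ 6.300*0.579 ≈ 3.646.
Standard error of the difference = 3.646·√2 ≈ 5.157
z = |52 − 63| / 5.157 = 11 / 5.157 ≈ 2.133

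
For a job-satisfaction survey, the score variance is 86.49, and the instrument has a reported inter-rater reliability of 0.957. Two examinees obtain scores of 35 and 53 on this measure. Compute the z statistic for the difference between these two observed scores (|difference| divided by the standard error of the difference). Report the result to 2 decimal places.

SD = √86.49 ≈ 9.300
SEM = 9.300 * √(1 − 0.957) = 9.300 * √0.043 ≈ 9.300 * 0.207 ≈ 1.928
SE_diff = SEM * √2 ≈ 1.928 * 1.414 ≈ 2.727
z = |35 − 53| / 2.727 = 18 / 2.727 ≈ 6.600

6.60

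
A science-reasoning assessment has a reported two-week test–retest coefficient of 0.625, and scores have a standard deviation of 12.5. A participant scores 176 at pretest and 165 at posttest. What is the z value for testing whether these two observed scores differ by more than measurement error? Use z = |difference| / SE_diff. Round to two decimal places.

SEM = 12.50000 * √(1 − 0.62500) = 12.50000 * √0.37500 ≃ 12.50000 * 0.61237 ≃ 7.65466
SE_diff = SEM * √2 ≃ 7.65466 * 1.41421 ≃ 10.82532
z = 11 / 10.82532 ≃ 1.01614

1.02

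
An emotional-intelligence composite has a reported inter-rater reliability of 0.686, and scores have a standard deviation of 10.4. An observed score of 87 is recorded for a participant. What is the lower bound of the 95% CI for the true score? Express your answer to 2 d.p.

75.58

SEM = 10.40000 * √(1 − 0.68600) = 10.40000 * √0.31400 ≈ 10.40000 * 0.56036 ≈ 5.82771
Margin = 1.96 * 5.82771 ≈ 11.42232
Lower limit = 87 − 11.42232 ≈ 75.57768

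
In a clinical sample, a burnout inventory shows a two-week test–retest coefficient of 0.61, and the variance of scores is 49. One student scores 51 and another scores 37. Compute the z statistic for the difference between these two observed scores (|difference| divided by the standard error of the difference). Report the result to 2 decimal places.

SD = √49 ≈ 7.00000
SEM = 7.00000 · √(1 − 0.61000) = 7.00000 · √0.39000 ≈ 7.00000 · 0.62450 ≈ 4.37150
SE_diff = √2 · SEM ≈ 6.18223
z = |51 − 37| / 6.18223 = 14 / 6.18223 ≈ 2.26455

2.26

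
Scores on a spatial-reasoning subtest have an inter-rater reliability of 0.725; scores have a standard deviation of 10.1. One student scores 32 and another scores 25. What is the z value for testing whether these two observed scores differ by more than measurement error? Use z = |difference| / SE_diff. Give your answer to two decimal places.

The standard error of measurement is 10.1000×√(1 − 0.7250) ≈ 10.1000×0.5244 ≈ 5.2965.
SE_diff = SEM × √2 ≈ 5.2965 × 1.4142 ≈ 7.4904
z = 7 / 7.4904 ≈ 0.9345

0.93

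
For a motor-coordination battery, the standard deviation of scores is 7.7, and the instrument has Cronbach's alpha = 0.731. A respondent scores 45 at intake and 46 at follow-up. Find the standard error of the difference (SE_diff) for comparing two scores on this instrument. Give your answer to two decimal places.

SEM = 7.700 · √(1 − 0.731) = 7.700 · √0.269 ≈ 7.700 · 0.519 ≈ 3.994
Standard error of the difference = 3.994·√2 ≈ 5.648

5.65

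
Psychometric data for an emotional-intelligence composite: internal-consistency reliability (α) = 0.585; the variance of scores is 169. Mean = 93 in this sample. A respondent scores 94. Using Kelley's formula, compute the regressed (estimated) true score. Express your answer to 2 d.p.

T̂ = 0.585(94) + 0.415(93) ≈ 93.585

93.59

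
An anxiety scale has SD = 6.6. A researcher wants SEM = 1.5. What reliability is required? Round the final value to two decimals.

Required reliability = 1 − (SEM/SD)² = 1 − 0.052 ≈ 0.948

0.95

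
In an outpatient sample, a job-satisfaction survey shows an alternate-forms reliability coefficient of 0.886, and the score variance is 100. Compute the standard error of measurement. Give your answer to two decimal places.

SD = √100 ≈ 10.000
The standard error of measurement is 10.000×√(1 − 0.886) ≈ 10.000×0.338 ≈ 3.376.

3.38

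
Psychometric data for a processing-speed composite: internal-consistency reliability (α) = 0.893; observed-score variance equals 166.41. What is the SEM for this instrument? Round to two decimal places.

4.22

SD = √166.41 = 12.9000
The standard error of measurement is 12.9000*√(1 − 0.8930) ≃ 12.9000*0.3271 ≃ 4.2197.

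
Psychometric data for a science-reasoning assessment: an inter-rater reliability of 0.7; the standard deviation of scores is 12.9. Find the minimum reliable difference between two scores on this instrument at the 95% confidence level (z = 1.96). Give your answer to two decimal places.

SEM = 12.9000*√(1 − 0.7000) ≃ 7.0656
SE_diff = SEM * √2 ≃ 7.0656 * 1.4142 ≃ 9.9923
Smallest detectable difference = 1.96*9.9923 ≃ 19.5849

19.58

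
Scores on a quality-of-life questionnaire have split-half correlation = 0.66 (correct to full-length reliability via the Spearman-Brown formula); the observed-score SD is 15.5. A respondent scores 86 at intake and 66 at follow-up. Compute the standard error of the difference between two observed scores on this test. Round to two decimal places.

Spearman-Brown: r = 2(0.66) / (1 + 0.66) = 1.32000 / 1.66000 ≃ 0.79518
SEM = 15.50000 × √(1 − 0.79518) = 15.50000 × √0.20482 ≃ 15.50000 × 0.45257 ≃ 7.01483
SE_diff = SEM × √2 ≃ 7.01483 × 1.41421 ≃ 9.92047

9.92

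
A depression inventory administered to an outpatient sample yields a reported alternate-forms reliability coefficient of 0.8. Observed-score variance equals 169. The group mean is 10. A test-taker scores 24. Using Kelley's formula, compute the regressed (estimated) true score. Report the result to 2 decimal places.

21.20

T̂ = 0.800(24) + 0.200(10) ≈ 21.200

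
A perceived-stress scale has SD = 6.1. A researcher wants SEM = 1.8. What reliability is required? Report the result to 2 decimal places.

r = 1 − (SEM / SD)² = 1 − (1.8000 / 6.1)² ≈ 1 − 0.0871 ≈ 0.9129

0.91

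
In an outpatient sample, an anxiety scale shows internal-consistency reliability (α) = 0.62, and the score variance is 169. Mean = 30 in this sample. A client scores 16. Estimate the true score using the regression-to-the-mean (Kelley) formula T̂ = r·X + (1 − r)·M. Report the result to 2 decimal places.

T̂ = 0.6200(16) + 0.3800(30) ≈ 21.3200

21.32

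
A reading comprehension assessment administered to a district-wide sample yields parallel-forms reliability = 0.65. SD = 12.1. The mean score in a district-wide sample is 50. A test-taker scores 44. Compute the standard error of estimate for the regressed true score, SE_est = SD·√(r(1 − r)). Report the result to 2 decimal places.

SE_est = SD · √(r(1 − r)) = 12.10000 · √0.22750 ≈ 12.10000 · 0.47697 ≈ 5.77133

5.77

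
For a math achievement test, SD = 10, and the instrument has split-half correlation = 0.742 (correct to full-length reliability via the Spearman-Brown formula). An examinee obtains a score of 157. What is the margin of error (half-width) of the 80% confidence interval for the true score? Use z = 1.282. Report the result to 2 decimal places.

4.93

Spearman-Brown: r = 2(0.742) / (1 + 0.742) = 1.4840 / 1.7420 ≃ 0.8519
SEM = 10.0000 × √(1 − 0.8519) = 10.0000 × √0.1481 ≃ 10.0000 × 0.3848 ≃ 3.8484
Margin = 1.282 × 3.8484 ≃ 4.9337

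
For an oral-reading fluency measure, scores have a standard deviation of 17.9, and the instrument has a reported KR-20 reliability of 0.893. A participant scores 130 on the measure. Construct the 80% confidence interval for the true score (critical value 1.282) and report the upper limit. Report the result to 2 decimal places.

SEM = 17.900*√(1 − 0.893) ≃ 5.855
1.282 * SEM ≃ 7.506
Upper limit = 130 + 7.506 ≃ 137.506

137.51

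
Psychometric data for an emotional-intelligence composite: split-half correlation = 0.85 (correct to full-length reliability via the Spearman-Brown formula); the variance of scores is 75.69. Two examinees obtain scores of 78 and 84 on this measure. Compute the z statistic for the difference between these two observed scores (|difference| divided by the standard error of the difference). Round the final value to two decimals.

1.71

σ = 75.69^(1/2) = 8.700
Spearman-Brown: r = 2(0.85) / (1 + 0.85) = 1.700 / 1.850 ≃ 0.919
SEM = 8.700 · √(1 − 0.919) = 8.700 · √0.081 ≃ 8.700 · 0.285 ≃ 2.477
SE_diff = SEM · √2 ≃ 2.477 · 1.414 ≃ 3.503
z = 6 / 3.503 ≃ 1.713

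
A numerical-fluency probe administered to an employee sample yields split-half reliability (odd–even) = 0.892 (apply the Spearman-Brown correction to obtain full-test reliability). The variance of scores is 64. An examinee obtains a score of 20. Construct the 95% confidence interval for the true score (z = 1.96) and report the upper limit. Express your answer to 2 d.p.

23.75

σ = 64^(1/2) = 8.00000
Spearman-Brown: r = 2(0.892) / (1 + 0.892) = 1.78400 / 1.89200 ≈ 0.94292
SEM = 8.00000 * √(1 − 0.94292) = 8.00000 * √0.05708 ≈ 8.00000 * 0.23892 ≈ 1.91135
Half-width = 1.96*1.91135 ≈ 3.74626
Upper limit = 20 + 3.74626 ≈ 23.74626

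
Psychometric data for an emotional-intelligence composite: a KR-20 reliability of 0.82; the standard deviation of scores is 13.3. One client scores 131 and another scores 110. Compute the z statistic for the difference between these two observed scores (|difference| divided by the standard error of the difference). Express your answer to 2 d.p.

2.63

SEM = 13.3000 × √(1 − 0.8200) = 13.3000 × √0.1800 ≃ 13.3000 × 0.4243 ≃ 5.6427
SE_diff = √2 × SEM ≃ 7.9800
z = 21 / 7.9800 ≃ 2.6316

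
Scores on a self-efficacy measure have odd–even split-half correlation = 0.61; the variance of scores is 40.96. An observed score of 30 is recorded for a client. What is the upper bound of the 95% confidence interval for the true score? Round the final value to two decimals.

SD = √40.96 ≈ 6.40000
Full-length reliability (Spearman-Brown) = 2(0.61)/(1+0.61) ≈ 0.75776
SEM = 6.40000 · √(1 − 0.75776) = 6.40000 · √0.24224 ≈ 6.40000 · 0.49217 ≈ 3.14992
Half-width = 1.96·3.14992 ≈ 6.17384
Upper limit = 30 + 6.17384 ≈ 36.17384

36.17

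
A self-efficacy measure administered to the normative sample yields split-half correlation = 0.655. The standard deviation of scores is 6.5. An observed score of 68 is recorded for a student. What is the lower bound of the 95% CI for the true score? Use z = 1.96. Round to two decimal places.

Full-length reliability (Spearman-Brown) = 2(0.655)/(1+0.655) ≈ 0.792
SEM = 6.500 × √(1 − 0.792) = 6.500 × √0.208 ≈ 6.500 × 0.457 ≈ 2.968
Half-width = 1.96×2.968 ≈ 5.817
Lower bound: 68 − 5.817 = 62.183

62.18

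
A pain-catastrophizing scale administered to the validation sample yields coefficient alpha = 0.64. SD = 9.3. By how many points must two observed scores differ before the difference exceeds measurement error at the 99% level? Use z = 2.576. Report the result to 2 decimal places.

20.33

SEM = 9.30000 × √(1 − 0.64000) = 9.30000 × √0.36000 ≃ 9.30000 × 0.60000 ≃ 5.58000
SE_diff = SEM × √2 ≃ 5.58000 × 1.41421 ≃ 7.89131
Minimum reliable difference = 2.576 × SE_diff ≃ 2.576 × 7.89131 ≃ 20.32802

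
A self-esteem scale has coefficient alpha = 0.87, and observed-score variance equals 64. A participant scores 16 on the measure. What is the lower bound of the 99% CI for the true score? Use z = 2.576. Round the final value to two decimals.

σ = 64^(1/2) = 8.0000
SEM = 8.0000*√(1 − 0.8700) ≈ 2.8844
Margin = 2.576 * 2.8844 ≈ 7.4303
Lower limit = 16 − 7.4303 ≈ 8.5697

8.57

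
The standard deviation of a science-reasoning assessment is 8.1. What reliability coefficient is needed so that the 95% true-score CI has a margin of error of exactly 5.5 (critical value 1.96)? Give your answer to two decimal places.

0.88

Required SEM = 5.5 / 1.96 ≈ 2.806
Required reliability = 1 − (SEM/SD)² = 1 − 0.120 ≈ 0.880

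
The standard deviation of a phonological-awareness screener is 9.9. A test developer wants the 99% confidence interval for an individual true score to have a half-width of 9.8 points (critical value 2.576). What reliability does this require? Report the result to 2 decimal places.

SEM needed = half-width / z = 9.8/2.576 ≈ 3.804
r = 1 − (3.804/9.9)² ≈ 1 − 0.148 ≈ 0.852

0.85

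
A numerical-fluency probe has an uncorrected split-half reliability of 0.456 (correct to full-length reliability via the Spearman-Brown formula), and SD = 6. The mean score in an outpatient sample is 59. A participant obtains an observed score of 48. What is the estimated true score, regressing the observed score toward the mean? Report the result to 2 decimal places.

Full-length reliability (Spearman-Brown) = 2(0.456)/(1+0.456) ≈ 0.626
Estimated true score = 0.626*48 + (1 − 0.626)*59 ≈ 52.110

52.11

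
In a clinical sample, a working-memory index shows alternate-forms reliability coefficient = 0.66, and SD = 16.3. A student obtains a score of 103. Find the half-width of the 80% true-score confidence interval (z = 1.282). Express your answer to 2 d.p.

SEM = 16.3000×√(1 − 0.6600) ≈ 9.5045
1.282 × SEM ≈ 12.1847

12.18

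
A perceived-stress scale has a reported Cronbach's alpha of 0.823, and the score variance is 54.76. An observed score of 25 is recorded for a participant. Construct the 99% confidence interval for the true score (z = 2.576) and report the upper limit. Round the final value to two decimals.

33.02

SD = √54.76 = 7.40000
The standard error of measurement is 7.40000×√(1 − 0.82300) ≈ 7.40000×0.42071 ≈ 3.11328.
Margin = 2.576 × 3.11328 ≈ 8.01981
Upper limit = 25 + 8.01981 ≈ 33.01981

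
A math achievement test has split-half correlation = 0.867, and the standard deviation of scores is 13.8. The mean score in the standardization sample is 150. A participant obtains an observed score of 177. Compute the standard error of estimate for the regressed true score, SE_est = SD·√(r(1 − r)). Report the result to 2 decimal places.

Spearman-Brown: r = 2(0.867) / (1 + 0.867) = 1.7340 / 1.8670 ≈ 0.9288
SE_est = 13.8000*√(0.9288*0.0712) ≈ 3.5496

3.55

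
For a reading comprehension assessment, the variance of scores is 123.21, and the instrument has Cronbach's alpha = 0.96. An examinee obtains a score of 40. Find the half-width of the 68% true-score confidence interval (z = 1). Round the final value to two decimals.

SD = √123.21 ≈ 11.100
The standard error of measurement is 11.100*√(1 − 0.960) ≈ 11.100*0.200 ≈ 2.220.
Half-width = 1*2.220 ≈ 2.220

2.22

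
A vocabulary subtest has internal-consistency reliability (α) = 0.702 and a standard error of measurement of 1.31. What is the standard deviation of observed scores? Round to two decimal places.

σ = SEM·(1 − r)^(−1/2) ≈ 1.31*1.832 ≈ 2.400

2.40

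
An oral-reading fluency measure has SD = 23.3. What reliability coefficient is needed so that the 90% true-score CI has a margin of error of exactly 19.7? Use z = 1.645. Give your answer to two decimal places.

Required SEM = 19.7 / 1.645 ≃ 11.976
Required reliability = 1 − (SEM/SD)² = 1 − 0.264 ≃ 0.736

0.74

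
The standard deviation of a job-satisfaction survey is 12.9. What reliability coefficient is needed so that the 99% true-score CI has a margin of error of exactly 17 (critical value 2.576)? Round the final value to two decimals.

0.74

SEM needed = half-width / z = 17/2.576 ≃ 6.59938
r = 1 − (SEM / SD)² = 1 − (6.59938 / 12.9)² ≃ 1 − 0.26171 ≃ 0.73829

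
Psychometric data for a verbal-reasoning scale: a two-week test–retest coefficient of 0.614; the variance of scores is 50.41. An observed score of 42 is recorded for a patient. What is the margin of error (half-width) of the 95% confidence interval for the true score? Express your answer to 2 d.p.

8.65

σ = 50.41^(1/2) = 7.1000
SEM = 7.1000×√(1 − 0.6140) ≈ 4.4112
Margin = 1.96 × 4.4112 ≈ 8.6459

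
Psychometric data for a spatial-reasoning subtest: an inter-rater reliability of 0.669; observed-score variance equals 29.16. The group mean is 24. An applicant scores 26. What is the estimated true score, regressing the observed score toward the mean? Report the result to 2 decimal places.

Estimated true score = 0.6690·26 + (1 − 0.6690)·24 ≈ 25.3380

25.34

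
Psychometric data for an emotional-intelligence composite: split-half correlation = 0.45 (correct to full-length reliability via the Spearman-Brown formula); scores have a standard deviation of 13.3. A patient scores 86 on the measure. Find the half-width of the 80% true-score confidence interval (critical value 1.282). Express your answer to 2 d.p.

r_full = 2·0.45 / (1 + 0.45) ≈ 0.621
SEM = 13.300·√(1 − 0.621) ≈ 8.191
1.282 · SEM ≈ 10.501

10.50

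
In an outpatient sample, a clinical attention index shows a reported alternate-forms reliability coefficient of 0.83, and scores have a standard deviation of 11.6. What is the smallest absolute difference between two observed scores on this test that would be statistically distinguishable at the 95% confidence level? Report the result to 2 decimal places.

SEM = 11.600 × √(1 − 0.830) = 11.600 × √0.170 ≈ 11.600 × 0.412 ≈ 4.783
SE_diff = √2 × SEM ≈ 6.764
Smallest detectable difference = 1.96×6.764 ≈ 13.257

13.26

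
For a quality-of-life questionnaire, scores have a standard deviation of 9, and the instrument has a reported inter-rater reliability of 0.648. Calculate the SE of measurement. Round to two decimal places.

SEM = 9.00000 × √(1 − 0.64800) = 9.00000 × √0.35200 ≈ 9.00000 × 0.59330 ≈ 5.33966

5.34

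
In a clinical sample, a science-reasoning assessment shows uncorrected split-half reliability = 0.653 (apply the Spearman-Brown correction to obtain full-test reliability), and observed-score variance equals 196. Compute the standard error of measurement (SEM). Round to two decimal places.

6.41

SD = √196 ≃ 14.00000
Spearman-Brown: r = 2(0.653) / (1 + 0.653) = 1.30600 / 1.65300 ≃ 0.79008
SEM = 14.00000 * √(1 − 0.79008) = 14.00000 * √0.20992 ≃ 14.00000 * 0.45817 ≃ 6.41440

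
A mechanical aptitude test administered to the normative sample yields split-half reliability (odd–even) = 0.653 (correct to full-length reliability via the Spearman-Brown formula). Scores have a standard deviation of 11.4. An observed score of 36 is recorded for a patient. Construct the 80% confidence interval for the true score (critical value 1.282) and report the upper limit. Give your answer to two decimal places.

r_full = 2·0.653 / (1 + 0.653) ≈ 0.79008
SEM = 11.40000 × √(1 − 0.79008) = 11.40000 × √0.20992 ≈ 11.40000 × 0.45817 ≈ 5.22316
1.282 × SEM ≈ 6.69609
Upper limit = 36 + 6.69609 ≈ 42.69609

42.70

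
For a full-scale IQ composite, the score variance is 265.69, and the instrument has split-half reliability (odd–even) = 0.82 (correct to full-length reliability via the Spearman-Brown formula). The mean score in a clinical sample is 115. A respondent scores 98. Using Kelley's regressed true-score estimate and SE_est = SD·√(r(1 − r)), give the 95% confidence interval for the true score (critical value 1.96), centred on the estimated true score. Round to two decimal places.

[90.14, 109.22]

SD = √265.69 ≈ 16.3000
Spearman-Brown: r = 2(0.82) / (1 + 0.82) = 1.6400 / 1.8200 ≈ 0.9011
T̂ = r·X + (1 − r)·M = 0.9011×98 + 0.0989×115 ≈ 88.3077 + 11.3736 ≈ 99.6813
SE_est = 16.3000·√[r(1 − r)] ≈ 4.8660
95% CI: 99.6813 ± 9.5374 ≈ (90.1439, 109.2187)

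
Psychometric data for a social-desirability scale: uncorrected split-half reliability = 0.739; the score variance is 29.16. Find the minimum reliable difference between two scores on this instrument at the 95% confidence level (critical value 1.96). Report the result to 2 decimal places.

5.80

SD = √29.16 = 5.400
Spearman-Brown: r = 2(0.739) / (1 + 0.739) = 1.478 / 1.739 ≈ 0.850
The standard error of measurement is 5.400*√(1 − 0.850) ≈ 5.400*0.387 ≈ 2.092.
Standard error of the difference = 2.092·√2 ≈ 2.959
Minimum reliable difference = 1.96 * SE_diff ≈ 1.96 * 2.959 ≈ 5.799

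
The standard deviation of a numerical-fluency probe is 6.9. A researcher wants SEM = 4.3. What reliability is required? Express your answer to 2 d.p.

r = 1 − (4.30000/6.9)² ≃ 1 − 0.38836 ≃ 0.61164

0.61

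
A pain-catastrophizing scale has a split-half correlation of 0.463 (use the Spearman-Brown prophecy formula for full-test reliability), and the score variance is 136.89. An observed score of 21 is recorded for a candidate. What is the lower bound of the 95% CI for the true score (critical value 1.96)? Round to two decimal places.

SD = √136.89 = 11.700
Full-length reliability (Spearman-Brown) = 2(0.463)/(1+0.463) ≈ 0.633
The standard error of measurement is 11.700·√(1 − 0.633) ≈ 11.700·0.606 ≈ 7.088.
1.96 · SEM ≈ 13.893
Lower limit = 21 − 13.893 ≈ 7.107

7.11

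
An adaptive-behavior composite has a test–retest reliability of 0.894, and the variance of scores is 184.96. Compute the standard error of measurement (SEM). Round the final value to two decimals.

SD = √184.96 ≈ 13.60000
SEM = 13.60000 · √(1 − 0.89400) = 13.60000 · √0.10600 ≈ 13.60000 · 0.32558 ≈ 4.42784

4.43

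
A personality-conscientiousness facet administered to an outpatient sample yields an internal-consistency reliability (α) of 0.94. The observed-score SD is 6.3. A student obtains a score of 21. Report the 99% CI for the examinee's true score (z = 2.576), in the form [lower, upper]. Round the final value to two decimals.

[17.02, 24.98]

The standard error of measurement is 6.3000·√(1 − 0.9400) ≈ 6.3000·0.2449 ≈ 1.5432.
2.576 · SEM ≈ 3.9752
CI = 21 ± 3.9752 → [17.0248, 24.9752]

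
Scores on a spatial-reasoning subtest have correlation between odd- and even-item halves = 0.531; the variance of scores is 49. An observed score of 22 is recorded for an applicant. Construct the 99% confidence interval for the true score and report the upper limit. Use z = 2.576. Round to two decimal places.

SD = √49 ≈ 7.00000
Full-length reliability (Spearman-Brown) = 2(0.531)/(1+0.531) ≈ 0.69366
SEM = 7.00000 × √(1 − 0.69366) = 7.00000 × √0.30634 ≈ 7.00000 × 0.55348 ≈ 3.87433
2.576 × SEM ≈ 9.98028
Upper bound: 22 + 9.98028 = 31.98028

31.98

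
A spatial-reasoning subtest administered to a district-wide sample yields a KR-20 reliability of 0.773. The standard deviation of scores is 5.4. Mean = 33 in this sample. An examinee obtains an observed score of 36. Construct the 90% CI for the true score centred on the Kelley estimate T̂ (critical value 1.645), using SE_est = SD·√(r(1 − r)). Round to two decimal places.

[31.60, 39.04]

Estimated true score = 0.773*36 + (1 − 0.773)*33 ≃ 35.319
SE_est = SD * √(r(1 − r)) = 5.400 * √0.175 ≃ 5.400 * 0.419 ≃ 2.262
90% CI: 35.319 ± 3.721 ≃ (31.598, 39.040)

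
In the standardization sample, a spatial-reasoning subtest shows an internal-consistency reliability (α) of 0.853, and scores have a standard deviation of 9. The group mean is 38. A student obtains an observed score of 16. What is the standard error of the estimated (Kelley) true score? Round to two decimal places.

SE_est = 9.000·√[r(1 − r)] ≈ 3.187

3.19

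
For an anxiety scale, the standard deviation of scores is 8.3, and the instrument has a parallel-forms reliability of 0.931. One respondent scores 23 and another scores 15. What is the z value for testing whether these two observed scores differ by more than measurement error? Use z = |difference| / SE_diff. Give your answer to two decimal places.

SEM = 8.3000 * √(1 − 0.9310) = 8.3000 * √0.0690 ≈ 8.3000 * 0.2627 ≈ 2.1802
SE_diff = SEM * √2 ≈ 2.1802 * 1.4142 ≈ 3.0833
z = 8 / 3.0833 ≈ 2.5946

2.59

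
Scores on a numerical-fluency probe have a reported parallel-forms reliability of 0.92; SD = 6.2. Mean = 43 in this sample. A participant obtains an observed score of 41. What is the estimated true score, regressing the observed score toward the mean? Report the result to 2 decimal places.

Estimated true score = 0.9200×41 + (1 − 0.9200)×43 ≈ 41.1600

41.16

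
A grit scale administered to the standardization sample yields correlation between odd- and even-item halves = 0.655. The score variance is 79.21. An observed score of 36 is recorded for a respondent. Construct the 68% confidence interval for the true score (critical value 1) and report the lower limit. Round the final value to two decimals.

σ = 79.21^(1/2) = 8.900
Spearman-Brown: r = 2(0.655) / (1 + 0.655) = 1.310 / 1.655 ≈ 0.792
The standard error of measurement is 8.900×√(1 − 0.792) ≈ 8.900×0.457 ≈ 4.064.
1 × SEM ≈ 4.064
Lower bound: 36 − 4.064 = 31.936

31.94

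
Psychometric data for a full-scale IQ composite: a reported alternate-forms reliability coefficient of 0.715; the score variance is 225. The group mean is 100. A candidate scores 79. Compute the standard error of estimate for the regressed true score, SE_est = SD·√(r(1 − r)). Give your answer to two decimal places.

SD = √225 = 15.000
SE_est = 15.000·√[r(1 − r)] ≃ 6.771

6.77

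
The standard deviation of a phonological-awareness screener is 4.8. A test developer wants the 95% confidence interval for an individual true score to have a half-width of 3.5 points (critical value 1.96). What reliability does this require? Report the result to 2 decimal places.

Required SEM = 3.5 / 1.96 ≈ 1.786
Required reliability = 1 − (SEM/SD)² = 1 − 0.138 ≈ 0.862

0.86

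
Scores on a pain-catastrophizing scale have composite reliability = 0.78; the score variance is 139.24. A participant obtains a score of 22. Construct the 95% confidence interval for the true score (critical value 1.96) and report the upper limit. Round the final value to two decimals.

SD = √139.24 ≃ 11.8000
SEM = 11.8000 · √(1 − 0.7800) = 11.8000 · √0.2200 ≃ 11.8000 · 0.4690 ≃ 5.5347
Half-width = 1.96·5.5347 ≃ 10.8480
Upper limit = 22 + 10.8480 ≃ 32.8480

32.85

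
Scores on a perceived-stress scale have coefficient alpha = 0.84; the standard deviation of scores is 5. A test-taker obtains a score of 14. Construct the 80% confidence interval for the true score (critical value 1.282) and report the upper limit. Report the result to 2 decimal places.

16.56

SEM = 5.000*√(1 − 0.840) ≈ 2.000
1.282 * SEM ≈ 2.564
Upper bound: 14 + 2.564 = 16.564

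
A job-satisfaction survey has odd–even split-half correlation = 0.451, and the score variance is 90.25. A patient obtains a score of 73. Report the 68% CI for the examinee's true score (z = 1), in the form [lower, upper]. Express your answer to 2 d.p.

σ = 90.25^(1/2) = 9.50000
r_full = 2·0.451 / (1 + 0.451) ≃ 0.62164
The standard error of measurement is 9.50000×√(1 − 0.62164) ≃ 9.50000×0.61511 ≃ 5.84354.
1 × SEM ≃ 5.84354
CI = 73 ± 5.84354 → [67.15646, 78.84354]

[67.16, 78.84]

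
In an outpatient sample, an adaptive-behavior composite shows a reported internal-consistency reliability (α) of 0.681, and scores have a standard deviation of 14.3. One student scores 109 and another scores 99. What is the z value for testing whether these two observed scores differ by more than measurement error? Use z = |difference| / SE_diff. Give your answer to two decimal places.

0.88

SEM = 14.3000*√(1 − 0.6810) ≃ 8.0767
SE_diff = √2 * SEM ≃ 11.4221
z = |109 − 99| / 11.4221 = 10 / 11.4221 ≃ 0.8755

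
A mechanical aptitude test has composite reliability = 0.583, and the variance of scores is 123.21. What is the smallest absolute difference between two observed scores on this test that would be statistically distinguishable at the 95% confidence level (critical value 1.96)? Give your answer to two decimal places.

19.87

SD = √123.21 ≈ 11.100
SEM = 11.100×√(1 − 0.583) ≈ 7.168
SE_diff = √2 × SEM ≈ 10.137
Minimum reliable difference = 1.96 × SE_diff ≈ 1.96 × 10.137 ≈ 19.868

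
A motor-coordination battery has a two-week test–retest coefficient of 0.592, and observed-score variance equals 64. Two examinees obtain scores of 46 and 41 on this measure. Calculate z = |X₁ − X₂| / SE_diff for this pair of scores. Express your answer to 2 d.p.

0.69

σ = 64^(1/2) = 8.000
SEM = 8.000 * √(1 − 0.592) = 8.000 * √0.408 ≈ 8.000 * 0.639 ≈ 5.110
Standard error of the difference = 5.110·√2 ≈ 7.227
z = 5 / 7.227 ≈ 0.692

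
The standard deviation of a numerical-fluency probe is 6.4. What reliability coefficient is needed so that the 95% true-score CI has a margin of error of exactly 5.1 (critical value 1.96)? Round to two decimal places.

Required SEM = 5.1 / 1.96 ≈ 2.6020
r = 1 − (SEM / SD)² = 1 − (2.6020 / 6.4)² ≈ 1 − 0.1653 ≈ 0.8347

0.83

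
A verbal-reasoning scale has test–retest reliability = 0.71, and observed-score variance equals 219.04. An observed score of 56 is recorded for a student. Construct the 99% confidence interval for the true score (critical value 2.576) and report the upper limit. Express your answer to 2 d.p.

SD = √219.04 ≈ 14.80000
The standard error of measurement is 14.80000·√(1 − 0.71000) ≈ 14.80000·0.53852 ≈ 7.97004.
Half-width = 2.576·7.97004 ≈ 20.53083
Upper limit = 56 + 20.53083 ≈ 76.53083

76.53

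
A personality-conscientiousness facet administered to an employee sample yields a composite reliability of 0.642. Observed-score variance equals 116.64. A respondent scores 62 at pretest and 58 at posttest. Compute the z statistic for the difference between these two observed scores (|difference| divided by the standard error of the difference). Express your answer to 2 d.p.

σ = 116.64^(1/2) = 10.800
SEM = 10.800*√(1 − 0.642) ≈ 6.462
Standard error of the difference = 6.462·√2 ≈ 9.139
z = 4 / 9.139 ≈ 0.438

0.44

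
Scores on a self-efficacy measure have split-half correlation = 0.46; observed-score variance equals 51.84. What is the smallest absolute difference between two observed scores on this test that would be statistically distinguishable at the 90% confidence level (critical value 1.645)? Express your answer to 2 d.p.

SD = √51.84 = 7.200
Full-length reliability (Spearman-Brown) = 2(0.46)/(1+0.46) ≃ 0.630
SEM = 7.200*√(1 − 0.630) ≃ 4.379
Standard error of the difference = 4.379·√2 ≃ 6.193
Minimum reliable difference = 1.645 * SE_diff ≃ 1.645 * 6.193 ≃ 10.187

10.19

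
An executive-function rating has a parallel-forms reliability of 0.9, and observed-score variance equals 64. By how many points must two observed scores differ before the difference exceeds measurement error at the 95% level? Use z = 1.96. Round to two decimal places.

7.01

σ = 64^(1/2) = 8.0000
SEM = 8.0000*√(1 − 0.9000) ≈ 2.5298
SE_diff = SEM * √2 ≈ 2.5298 * 1.4142 ≈ 3.5777
Minimum reliable difference = 1.96 * SE_diff ≈ 1.96 * 3.5777 ≈ 7.0123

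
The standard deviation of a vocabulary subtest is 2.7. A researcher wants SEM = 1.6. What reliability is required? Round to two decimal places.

0.65

r = 1 − (1.60000/2.7)² ≈ 1 − 0.35117 ≈ 0.64883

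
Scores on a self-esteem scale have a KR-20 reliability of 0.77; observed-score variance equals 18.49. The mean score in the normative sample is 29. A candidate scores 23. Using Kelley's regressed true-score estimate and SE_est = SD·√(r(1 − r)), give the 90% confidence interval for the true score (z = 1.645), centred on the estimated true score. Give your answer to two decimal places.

[21.40, 27.36]

SD = √18.49 ≈ 4.300
T̂ = r·X + (1 − r)·M = 0.770*23 + 0.230*29 = 17.710 + 6.670 ≈ 24.380
SE_est = SD * √(r(1 − r)) = 4.300 * √0.177 ≈ 4.300 * 0.421 ≈ 1.810
90% CI: 24.380 ± 2.977 ≈ (21.403, 27.357)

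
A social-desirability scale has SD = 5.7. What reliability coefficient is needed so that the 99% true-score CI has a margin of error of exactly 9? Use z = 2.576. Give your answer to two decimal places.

0.62

SEM needed = half-width / z = 9/2.576 ≈ 3.4938
r = 1 − (SEM / SD)² = 1 − (3.4938 / 5.7)² ≈ 1 − 0.3757 ≈ 0.6243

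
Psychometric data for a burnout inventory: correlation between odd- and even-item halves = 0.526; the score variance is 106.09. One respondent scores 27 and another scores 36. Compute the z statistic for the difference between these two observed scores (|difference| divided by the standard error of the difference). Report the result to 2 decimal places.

1.11

SD = √106.09 ≈ 10.3000
Spearman-Brown: r = 2(0.526) / (1 + 0.526) = 1.0520 / 1.5260 ≈ 0.6894
SEM = 10.3000*√(1 − 0.6894) ≈ 5.7405
SE_diff = √2 * SEM ≈ 8.1183
z = |27 − 36| / 8.1183 = 9 / 8.1183 ≈ 1.1086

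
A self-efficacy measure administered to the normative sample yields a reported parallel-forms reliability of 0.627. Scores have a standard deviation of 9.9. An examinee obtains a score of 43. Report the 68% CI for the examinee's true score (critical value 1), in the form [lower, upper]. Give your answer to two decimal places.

[36.95, 49.05]

The standard error of measurement is 9.900*√(1 − 0.627) ≈ 9.900*0.611 ≈ 6.046.
Margin = 1 * 6.046 ≈ 6.046
Interval: (36.954, 49.046)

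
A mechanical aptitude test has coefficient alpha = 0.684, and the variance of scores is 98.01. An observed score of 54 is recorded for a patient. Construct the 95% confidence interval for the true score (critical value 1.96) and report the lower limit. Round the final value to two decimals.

σ = 98.01^(1/2) = 9.9000
SEM = 9.9000 · √(1 − 0.6840) = 9.9000 · √0.3160 ≈ 9.9000 · 0.5621 ≈ 5.5652
Margin = 1.96 · 5.5652 ≈ 10.9077
Lower bound: 54 − 10.9077 = 43.0923

43.09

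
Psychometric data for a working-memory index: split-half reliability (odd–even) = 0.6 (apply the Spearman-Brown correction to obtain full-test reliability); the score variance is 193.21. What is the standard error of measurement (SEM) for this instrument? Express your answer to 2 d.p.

σ = 193.21^(1/2) = 13.9000
r_full = 2·0.6 / (1 + 0.6) ≈ 0.7500
The standard error of measurement is 13.9000×√(1 − 0.7500) ≈ 13.9000×0.5000 ≈ 6.9500.

6.95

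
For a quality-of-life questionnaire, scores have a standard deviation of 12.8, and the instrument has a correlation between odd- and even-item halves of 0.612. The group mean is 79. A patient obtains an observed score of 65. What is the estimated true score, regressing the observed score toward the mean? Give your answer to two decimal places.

68.37

Spearman-Brown: r = 2(0.612) / (1 + 0.612) = 1.224 / 1.612 ≈ 0.759
T̂ = 0.759(65) + 0.241(79) ≈ 68.370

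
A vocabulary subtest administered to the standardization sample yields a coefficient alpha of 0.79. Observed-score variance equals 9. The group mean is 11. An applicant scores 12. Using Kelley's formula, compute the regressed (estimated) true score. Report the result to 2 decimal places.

T̂ = r·X + (1 − r)·M = 0.7900·12 + 0.2100·11 = 9.4800 + 2.3100 ≃ 11.7900

11.79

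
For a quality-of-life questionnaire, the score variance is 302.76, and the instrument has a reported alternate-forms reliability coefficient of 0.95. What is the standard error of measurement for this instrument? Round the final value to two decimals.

3.89

σ = 302.76^(1/2) = 17.40000
The standard error of measurement is 17.40000*√(1 − 0.95000) ≈ 17.40000*0.22361 ≈ 3.89076.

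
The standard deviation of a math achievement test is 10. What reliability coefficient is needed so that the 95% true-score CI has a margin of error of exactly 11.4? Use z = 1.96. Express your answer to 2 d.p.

0.66

SEM needed = half-width / z = 11.4/1.96 ≈ 5.8163
Required reliability = 1 − (SEM/SD)² = 1 − 0.3383 ≈ 0.6617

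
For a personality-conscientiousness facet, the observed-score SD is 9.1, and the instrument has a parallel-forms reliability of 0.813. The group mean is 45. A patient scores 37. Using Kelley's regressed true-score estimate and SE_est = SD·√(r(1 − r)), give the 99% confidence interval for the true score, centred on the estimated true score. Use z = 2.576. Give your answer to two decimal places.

T̂ = 0.813(37) + 0.187(45) ≈ 38.496
SE_est = SD * √(r(1 − r)) = 9.100 * √0.152 ≈ 9.100 * 0.390 ≈ 3.548
CI = 38.496 ± 2.576 * 3.548 → [29.356, 47.636]

[29.36, 47.64]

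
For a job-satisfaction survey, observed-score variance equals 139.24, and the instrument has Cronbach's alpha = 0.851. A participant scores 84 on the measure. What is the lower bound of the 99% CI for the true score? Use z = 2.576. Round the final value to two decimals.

72.27

SD = √139.24 = 11.800
The standard error of measurement is 11.800*√(1 − 0.851) ≈ 11.800*0.386 ≈ 4.555.
2.576 * SEM ≈ 11.733
Lower bound: 84 − 11.733 = 72.267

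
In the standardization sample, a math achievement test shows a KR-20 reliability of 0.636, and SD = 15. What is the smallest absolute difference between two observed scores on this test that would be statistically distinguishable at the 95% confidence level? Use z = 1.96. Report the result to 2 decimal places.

25.08

SEM = 15.0000*√(1 − 0.6360) ≃ 9.0499
SE_diff = √2 * SEM ≃ 12.7984
Smallest detectable difference = 1.96*12.7984 ≃ 25.0849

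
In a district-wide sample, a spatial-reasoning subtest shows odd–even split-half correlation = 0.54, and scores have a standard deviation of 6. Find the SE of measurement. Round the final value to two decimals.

3.28

Spearman-Brown: r = 2(0.54) / (1 + 0.54) = 1.080 / 1.540 ≃ 0.701
SEM = 6.000×√(1 − 0.701) ≃ 3.279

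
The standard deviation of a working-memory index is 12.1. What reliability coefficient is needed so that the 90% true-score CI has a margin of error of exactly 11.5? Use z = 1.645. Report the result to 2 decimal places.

SEM needed = half-width / z = 11.5/1.645 ≈ 6.991
r = 1 − (6.991/12.1)² ≈ 1 − 0.334 ≈ 0.666

0.67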